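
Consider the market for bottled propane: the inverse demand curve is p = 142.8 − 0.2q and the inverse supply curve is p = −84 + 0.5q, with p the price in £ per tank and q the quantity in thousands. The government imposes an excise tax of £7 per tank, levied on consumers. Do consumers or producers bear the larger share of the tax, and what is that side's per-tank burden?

Producers bear the larger share: £5 per tank.

Rewrite in direct form: qd = 714 − 5p and qs = 2p + 168.
Before the tax: set 714 − 5p = 2p + 168 → p* = £78, q* = 324.
With the tax collected from consumers, demand (in seller-price terms) shifts: qd = 714 − 5(p + 7).
Solving gives q = 314 with consumers paying £80 and producers receiving £73 (the £7 wedge).
Per-tank burden: consumers £2, producers £5.
Producers take the larger share because supply is less price-elastic here (demand slope 5 vs supply slope 2).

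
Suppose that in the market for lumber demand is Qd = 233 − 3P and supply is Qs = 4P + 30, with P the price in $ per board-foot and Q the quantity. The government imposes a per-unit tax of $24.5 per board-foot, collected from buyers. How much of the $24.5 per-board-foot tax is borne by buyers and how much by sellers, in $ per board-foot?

Buyers bear $14 per board-foot; sellers bear $10.5 per board-foot.

Before the tax: set 233 − 3P = 4P + 30 → P* = $29, Q* = 146.
With the tax collected from buyers, demand (in seller-price terms) shifts: Qd = 233 − 3(P + 24.5).
Solving gives Q = 104 with buyers paying $43 and sellers receiving $18.5 (the $24.5 wedge).
Burden on buyers: $14; on sellers: $10.5. (They sum to $24.5.)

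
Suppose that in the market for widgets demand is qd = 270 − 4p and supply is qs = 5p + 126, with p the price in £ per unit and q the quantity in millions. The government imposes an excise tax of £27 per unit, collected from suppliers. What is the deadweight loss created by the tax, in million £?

Deadweight loss = £810 million.

Without the tax, 270 − 4p = 5p + 126 gives 9p = 144, so p* = £16 and q* = 206.
With the tax collected from suppliers, supply shifts: qs = 5(p − 27) + 126.
New equilibrium: consumers pay £31, suppliers receive £4, q = 146. (Wedge: pb − ps = 27.)
Quantity falls by |ΔQ| = |206 − 146| = 60.
DWL = ½ · t · |ΔQ| = ½ · 27 · 60 = £810.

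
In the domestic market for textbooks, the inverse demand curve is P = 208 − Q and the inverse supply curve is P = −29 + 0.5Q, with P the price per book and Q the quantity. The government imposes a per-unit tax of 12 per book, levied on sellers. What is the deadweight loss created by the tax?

Deadweight loss = 48.

Inverting to Q(P) form: Qd = 208 − P; Qs = 2P + 58.
Before the tax: set 208 − P = 2P + 58 → P* = 50, Q* = 158.
With the tax collected from sellers, supply shifts: Qs = 2(P − 12) + 58.
Solving gives Q = 150 with buyers paying 58 and sellers receiving 46 (the 12 wedge).
Quantity falls by |ΔQ| = |158 − 150| = 8.
DWL = ½ · t · |ΔQ| = ½ · 12 · 8 = 48.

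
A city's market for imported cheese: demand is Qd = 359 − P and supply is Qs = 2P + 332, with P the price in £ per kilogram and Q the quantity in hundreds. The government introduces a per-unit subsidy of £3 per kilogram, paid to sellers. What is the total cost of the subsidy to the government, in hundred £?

Before the subsidy: set 359 − P = 2P + 332 → P* = £9, Q* = 350.
With a per-unit subsidy paid to sellers, each receives P + 3 per unit sold, so supply becomes Qs = 2(P + 3) + 332.
Solving gives Q = 352 with consumers paying £7 and sellers receiving £10 (the £3 wedge).
Outlay = t · Q = 3 · 352 = £1056.

Government outlay = £1056 hundred.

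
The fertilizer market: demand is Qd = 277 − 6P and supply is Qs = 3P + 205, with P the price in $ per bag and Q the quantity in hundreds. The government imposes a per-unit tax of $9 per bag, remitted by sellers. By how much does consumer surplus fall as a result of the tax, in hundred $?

Without the tax, 277 − 6P = 3P + 205 gives 9P = 72, so P* = $8 and Q* = 229.
With the tax collected from sellers, supply shifts: Qs = 3(P − 9) + 205.
Solving gives Q = 211 with consumers paying $11 and sellers receiving $2 (the $9 wedge).
ΔCS is the trapezoid between Q = 211 and Q = 229 of height $3: ½ · (229 + 211) · 3 = $660.

Consumer surplus falls by $660 hundred.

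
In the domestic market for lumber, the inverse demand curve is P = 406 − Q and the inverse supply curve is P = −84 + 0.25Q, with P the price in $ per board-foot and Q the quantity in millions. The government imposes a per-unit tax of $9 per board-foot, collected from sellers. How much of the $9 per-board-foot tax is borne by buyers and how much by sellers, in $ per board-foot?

Buyers bear $7.2 per board-foot; sellers bear $1.8 per board-foot.

Rewrite in direct form: Qd = 406 − P and Qs = 4P + 336.
Before the tax: set 406 − P = 4P + 336 → P* = $14, Q* = 392.
With the tax collected from sellers, supply shifts: Qs = 4(P − 9) + 336.
New equilibrium: buyers pay $21.2, sellers receive $12.2, Q = 384.8. (Wedge: Pb − Ps = 9.)
Burden on buyers: $7.2; on sellers: $1.8. (They sum to $9.)
The less price-elastic side of the market bears the larger share of a per-unit tax.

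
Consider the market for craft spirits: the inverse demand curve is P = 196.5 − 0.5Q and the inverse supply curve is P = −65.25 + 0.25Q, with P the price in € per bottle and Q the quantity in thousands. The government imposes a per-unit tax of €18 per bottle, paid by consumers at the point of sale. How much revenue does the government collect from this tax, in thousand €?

Tax revenue = €5850 thousand.

Rewrite in direct form: Qd = 393 − 2P and Qs = 4P + 261.
Without the tax, 393 − 2P = 4P + 261 gives 6P = 132, so P* = €22 and Q* = 349.
With the tax collected from consumers, demand (in seller-price terms) shifts: Qd = 393 − 2(P + 18).
New equilibrium: consumers pay €34, suppliers receive €16, Q = 325. (Wedge: Pb − Ps = 18.)
Revenue = t · Q = 18 · 325 = €5850.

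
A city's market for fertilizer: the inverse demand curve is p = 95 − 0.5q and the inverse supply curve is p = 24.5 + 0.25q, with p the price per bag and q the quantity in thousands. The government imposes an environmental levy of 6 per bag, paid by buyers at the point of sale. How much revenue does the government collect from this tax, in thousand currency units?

Tax revenue = 516 thousand.

Inverting to q(p) form: qd = 190 − 2p; qs = 4p − 98.
Before the tax: set 190 − 2p = 4p − 98 → p* = 48, q* = 94.
With the tax collected from buyers, demand (in seller-price terms) shifts: qd = 190 − 2(p + 6).
New equilibrium: buyers pay 52, suppliers receive 46, q = 86. (Wedge: pb − ps = 6.)
Revenue = t · Q = 6 · 86 = 516.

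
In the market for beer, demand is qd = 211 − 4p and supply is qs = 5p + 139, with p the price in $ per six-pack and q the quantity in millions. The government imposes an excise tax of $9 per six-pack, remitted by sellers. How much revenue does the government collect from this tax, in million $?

Tax revenue = $1431 million.

Before the tax: set 211 − 4p = 5p + 139 → p* = $8, q* = 179.
With the tax collected from sellers, supply shifts: qs = 5(p − 9) + 139.
Solving gives q = 159 with consumers paying $13 and sellers receiving $4 (the $9 wedge).
Revenue = t · Q = 9 · 159 = $1431.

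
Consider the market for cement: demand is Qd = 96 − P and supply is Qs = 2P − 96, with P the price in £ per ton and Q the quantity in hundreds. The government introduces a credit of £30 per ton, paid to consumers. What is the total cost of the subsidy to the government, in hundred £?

Government outlay = £1560 hundred.

Without the subsidy, 96 − P = 2P − 96 gives 3P = 192, so P* = £64 and Q* = 32.
With a per-unit subsidy paid to consumers, each effectively pays P − 30, so demand becomes Qd = 96 − (P − 30).
Solving gives Q = 52 with consumers paying £44 and sellers receiving £74 (the £30 wedge).
Outlay = t · Q = 30 · 52 = £1560.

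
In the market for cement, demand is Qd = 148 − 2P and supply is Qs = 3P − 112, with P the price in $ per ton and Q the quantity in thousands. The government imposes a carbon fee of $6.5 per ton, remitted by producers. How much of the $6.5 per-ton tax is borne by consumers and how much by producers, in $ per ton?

Before the tax: set 148 − 2P = 3P − 112 → P* = $52, Q* = 44.
With the tax collected from producers, supply shifts: Qs = 3(P − 6.5) − 112.
New equilibrium: consumers pay $55.9, producers receive $49.4, Q = 36.2. (Wedge: Pb − Ps = 6.5.)
Burden on consumers: $3.9; on producers: $2.6. (They sum to $6.5.)

Consumers bear $3.9 per ton; producers bear $2.6 per ton.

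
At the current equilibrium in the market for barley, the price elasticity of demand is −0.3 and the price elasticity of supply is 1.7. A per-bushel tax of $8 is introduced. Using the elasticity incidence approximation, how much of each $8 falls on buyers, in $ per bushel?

Buyers bear ≈ $6.8 per bushel.

Incidence ratio: buyers' share ≈ εs / (εs + |εd|) = 1.7 / (1.7 + 0.3) = 0.85.
So buyers bear ≈ 0.85 × $8 = $6.8; sellers bear $1.2.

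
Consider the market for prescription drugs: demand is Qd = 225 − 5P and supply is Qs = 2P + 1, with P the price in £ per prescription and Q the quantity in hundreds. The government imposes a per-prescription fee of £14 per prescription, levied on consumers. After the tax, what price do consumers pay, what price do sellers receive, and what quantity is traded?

Consumers pay £36; sellers receive £22; quantity = 45.

Without the tax, 225 − 5P = 2P + 1 gives 7P = 224, so P* = £32 and Q* = 65.
With the tax collected from consumers, demand (in seller-price terms) shifts: Qd = 225 − 5(P + 14).
Solving gives Q = 45 with consumers paying £36 and sellers receiving £22 (the £14 wedge).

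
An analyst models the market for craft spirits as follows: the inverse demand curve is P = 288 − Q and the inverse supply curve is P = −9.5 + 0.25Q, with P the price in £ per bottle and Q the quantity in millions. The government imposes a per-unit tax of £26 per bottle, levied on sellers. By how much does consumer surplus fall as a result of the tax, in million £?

Rewrite in direct form: Qd = 288 − P and Qs = 4P + 38.
Before the tax: set 288 − P = 4P + 38 → P* = £50, Q* = 238.
With the tax collected from sellers, supply shifts: Qs = 4(P − 26) + 38.
Solving gives Q = 217.2 with consumers paying £70.8 and sellers receiving £44.8 (the £26 wedge).
ΔCS is the trapezoid between Q = 217.2 and Q = 238 of height £20.8: ½ · (238 + 217.2) · 20.8 = £4734.08.

Consumer surplus falls by £4734.08 million.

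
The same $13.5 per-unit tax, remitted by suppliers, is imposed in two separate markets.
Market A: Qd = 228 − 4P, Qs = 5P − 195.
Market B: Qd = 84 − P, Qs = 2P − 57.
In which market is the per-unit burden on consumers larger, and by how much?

Market A: pre-tax P* = $47, Q* = 40; post-tax Q = 10; per-unit burden on consumers = $7.5.
Market B: pre-tax P* = $47, Q* = 37; post-tax Q = 28; per-unit burden on consumers = $9.
Difference: $7.5 vs $9 → market B is larger by $1.5.

Market B, by $1.5.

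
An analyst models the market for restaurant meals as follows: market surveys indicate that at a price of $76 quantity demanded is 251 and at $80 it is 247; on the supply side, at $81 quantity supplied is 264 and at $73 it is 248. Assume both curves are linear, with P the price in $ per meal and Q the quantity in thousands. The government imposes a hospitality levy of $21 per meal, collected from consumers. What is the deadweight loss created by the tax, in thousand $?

Deadweight loss = $147 thousand.

Demand slope: (247 − 251)/(80 − 76) = -1, so Qd = 327 − P.
Supply slope: (248 − 264)/(73 − 81) = 2, so Qs = 2P + 102.
Before the tax: set 327 − P = 2P + 102 → P* = $75, Q* = 252.
With the tax collected from consumers, demand (in seller-price terms) shifts: Qd = 327 − (P + 21).
New equilibrium: consumers pay $89, suppliers receive $68, Q = 238. (Wedge: Pb − Ps = 21.)
Quantity falls by |ΔQ| = |252 − 238| = 14.
DWL = ½ · t · |ΔQ| = ½ · 21 · 14 = $147.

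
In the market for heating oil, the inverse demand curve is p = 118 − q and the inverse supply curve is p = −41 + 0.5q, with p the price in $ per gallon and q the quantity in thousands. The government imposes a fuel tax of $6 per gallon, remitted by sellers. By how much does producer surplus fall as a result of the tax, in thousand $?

Producer surplus falls by $208 thousand.

Inverting to q(p) form: qd = 118 − p; qs = 2p + 82.
Without the tax, 118 − p = 2p + 82 gives 3p = 36, so p* = $12 and q* = 106.
With the tax collected from sellers, supply shifts: qs = 2(p − 6) + 82.
New equilibrium: consumers pay $16, sellers receive $10, q = 102. (Wedge: pb − ps = 6.)
ΔPS is the trapezoid between Q = 102 and Q = 106 of height $2: ½ · (106 + 102) · 2 = $208.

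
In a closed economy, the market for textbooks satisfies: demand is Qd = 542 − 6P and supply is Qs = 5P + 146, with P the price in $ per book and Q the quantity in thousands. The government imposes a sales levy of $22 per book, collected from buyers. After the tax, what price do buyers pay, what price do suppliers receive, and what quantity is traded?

Before the tax: set 542 − 6P = 5P + 146 → P* = $36, Q* = 326.
With the tax collected from buyers, demand (in seller-price terms) shifts: Qd = 542 − 6(P + 22).
New equilibrium: buyers pay $46, suppliers receive $24, Q = 266. (Wedge: Pb − Ps = 22.)
The less price-elastic side of the market bears the larger share of a per-unit tax.

Buyers pay $46; suppliers receive $24; quantity = 266.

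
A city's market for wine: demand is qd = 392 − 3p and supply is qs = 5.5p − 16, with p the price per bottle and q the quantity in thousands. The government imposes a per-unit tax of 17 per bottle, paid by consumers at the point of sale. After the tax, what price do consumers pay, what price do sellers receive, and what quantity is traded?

Before the tax: set 392 − 3p = 5.5p − 16 → p* = 48, q* = 248.
With the tax collected from consumers, demand (in seller-price terms) shifts: qd = 392 − 3(p + 17).
New equilibrium: consumers pay 59, sellers receive 42, q = 215. (Wedge: pb − ps = 17.)
The less price-elastic side of the market bears the larger share of a per-unit tax.

Consumers pay 59; sellers receive 42; quantity = 215.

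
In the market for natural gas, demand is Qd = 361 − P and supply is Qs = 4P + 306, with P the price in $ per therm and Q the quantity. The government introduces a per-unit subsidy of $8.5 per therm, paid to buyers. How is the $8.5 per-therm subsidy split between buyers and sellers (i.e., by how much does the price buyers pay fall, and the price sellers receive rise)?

Buyers gain $6.8 per therm; sellers gain $1.7 per therm.

Before the subsidy: set 361 − P = 4P + 306 → P* = $11, Q* = 350.
With a per-unit subsidy paid to buyers, each effectively pays P − 8.5, so demand becomes Qd = 361 − (P − 8.5).
New equilibrium: buyers pay $4.2, sellers receive $12.7, Q = 356.8. (Wedge: Pb − Ps = −8.5.)
Gain to buyers: $6.8; to sellers: $1.7. (They sum to $8.5.)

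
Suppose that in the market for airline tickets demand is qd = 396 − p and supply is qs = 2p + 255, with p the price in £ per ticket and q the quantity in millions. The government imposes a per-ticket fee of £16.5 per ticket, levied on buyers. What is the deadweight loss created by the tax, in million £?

Deadweight loss = £90.75 million.

Without the tax, 396 − p = 2p + 255 gives 3p = 141, so p* = £47 and q* = 349.
With the tax collected from buyers, demand (in seller-price terms) shifts: qd = 396 − (p + 16.5).
Solving gives q = 338 with buyers paying £58 and suppliers receiving £41.5 (the £16.5 wedge).
Quantity falls by |ΔQ| = |349 − 338| = 11.
DWL = ½ · t · |ΔQ| = ½ · 16.5 · 11 = £90.75.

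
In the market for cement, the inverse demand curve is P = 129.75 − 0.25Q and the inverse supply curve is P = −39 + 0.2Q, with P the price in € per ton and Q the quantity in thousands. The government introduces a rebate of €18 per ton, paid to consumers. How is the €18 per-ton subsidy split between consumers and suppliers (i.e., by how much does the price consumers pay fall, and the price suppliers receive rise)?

Rewrite in direct form: Qd = 519 − 4P and Qs = 5P + 195.
Before the subsidy: set 519 − 4P = 5P + 195 → P* = €36, Q* = 375.
With a per-unit subsidy paid to consumers, each effectively pays P − 18, so demand becomes Qd = 519 − 4(P − 18).
New equilibrium: consumers pay €26, suppliers receive €44, Q = 415. (Wedge: Pb − Ps = −18.)
Gain to consumers: €10; to suppliers: €8. (They sum to €18.)

Consumers gain €10 per ton; suppliers gain €8 per ton.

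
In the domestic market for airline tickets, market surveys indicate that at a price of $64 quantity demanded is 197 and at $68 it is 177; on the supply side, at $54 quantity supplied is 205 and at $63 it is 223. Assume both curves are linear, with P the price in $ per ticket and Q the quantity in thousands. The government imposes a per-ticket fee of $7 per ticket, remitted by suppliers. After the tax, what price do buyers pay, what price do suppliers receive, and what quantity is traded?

Buyers pay $62; suppliers receive $55; quantity = 207.

Demand slope: (177 − 197)/(68 − 64) = -5, so Qd = 517 − 5P.
Supply slope: (223 − 205)/(63 − 54) = 2, so Qs = 2P + 97.
Before the tax: set 517 − 5P = 2P + 97 → P* = $60, Q* = 217.
With the tax collected from suppliers, supply shifts: Qs = 2(P − 7) + 97.
New equilibrium: buyers pay $62, suppliers receive $55, Q = 207. (Wedge: Pb − Ps = 7.)
The less price-elastic side of the market bears the larger share of a per-unit tax.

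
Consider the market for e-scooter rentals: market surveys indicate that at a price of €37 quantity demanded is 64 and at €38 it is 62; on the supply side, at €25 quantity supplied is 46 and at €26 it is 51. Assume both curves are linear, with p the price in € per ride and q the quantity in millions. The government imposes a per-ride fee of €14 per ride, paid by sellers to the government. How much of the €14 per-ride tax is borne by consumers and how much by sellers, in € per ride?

Consumers bear €10 per ride; sellers bear €4 per ride.

Demand slope: (62 − 64)/(38 − 37) = -2, so qd = 138 − 2p.
Supply slope: (51 − 46)/(26 − 25) = 5, so qs = 5p − 79.
Without the tax, 138 − 2p = 5p − 79 gives 7p = 217, so p* = €31 and q* = 76.
With the tax collected from sellers, supply shifts: qs = 5(p − 14) − 79.
New equilibrium: consumers pay €41, sellers receive €27, q = 56. (Wedge: pb − ps = 14.)
Burden on consumers: €10; on sellers: €4. (They sum to €14.)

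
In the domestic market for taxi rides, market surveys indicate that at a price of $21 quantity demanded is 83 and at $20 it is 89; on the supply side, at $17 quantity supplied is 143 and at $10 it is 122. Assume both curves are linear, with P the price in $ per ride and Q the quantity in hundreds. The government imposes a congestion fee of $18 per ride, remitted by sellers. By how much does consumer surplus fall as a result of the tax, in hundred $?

Demand slope: (89 − 83)/(20 − 21) = -6, so Qd = 209 − 6P.
Supply slope: (122 − 143)/(10 − 17) = 3, so Qs = 3P + 92.
Before the tax: set 209 − 6P = 3P + 92 → P* = $13, Q* = 131.
With the tax collected from sellers, supply shifts: Qs = 3(P − 18) + 92.
New equilibrium: buyers pay $19, sellers receive $1, Q = 95. (Wedge: Pb − Ps = 18.)
ΔCS is the trapezoid between Q = 95 and Q = 131 of height $6: ½ · (131 + 95) · 6 = $678.

Consumer surplus falls by $678 hundred.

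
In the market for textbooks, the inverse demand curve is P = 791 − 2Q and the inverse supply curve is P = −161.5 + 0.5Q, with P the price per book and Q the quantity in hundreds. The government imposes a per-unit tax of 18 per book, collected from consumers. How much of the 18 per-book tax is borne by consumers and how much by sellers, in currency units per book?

Rewrite in direct form: Qd = 395.5 − 0.5P and Qs = 2P + 323.
Without the tax, 395.5 − 0.5P = 2P + 323 gives 2.5P = 72.5, so P* = 29 and Q* = 381.
With the tax collected from consumers, demand (in seller-price terms) shifts: Qd = 395.5 − 0.5(P + 18).
Solving gives Q = 373.8 with consumers paying 43.4 and sellers receiving 25.4 (the 18 wedge).
Burden on consumers: 14.4; on sellers: 3.6. (They sum to 18.)

Consumers bear 14.4 per book; sellers bear 3.6 per book.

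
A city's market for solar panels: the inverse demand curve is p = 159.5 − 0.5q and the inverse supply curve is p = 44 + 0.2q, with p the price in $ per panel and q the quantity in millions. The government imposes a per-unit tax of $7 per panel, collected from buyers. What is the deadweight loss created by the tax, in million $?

Deadweight loss = $35 million.

Inverting to q(p) form: qd = 319 − 2p; qs = 5p − 220.
Without the tax, 319 − 2p = 5p − 220 gives 7p = 539, so p* = $77 and q* = 165.
With the tax collected from buyers, demand (in seller-price terms) shifts: qd = 319 − 2(p + 7).
New equilibrium: buyers pay $82, sellers receive $75, q = 155. (Wedge: pb − ps = 7.)
Quantity falls by |ΔQ| = |165 − 155| = 10.
DWL = ½ · t · |ΔQ| = ½ · 7 · 10 = $35.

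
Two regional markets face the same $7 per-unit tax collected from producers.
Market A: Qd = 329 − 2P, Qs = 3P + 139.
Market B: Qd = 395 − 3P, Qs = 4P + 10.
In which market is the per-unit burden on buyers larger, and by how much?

Market A, by $0.2.

Market A: pre-tax P* = $38, Q* = 253; post-tax Q = 244.6; per-unit burden on buyers = $4.2.
Market B: pre-tax P* = $55, Q* = 230; post-tax Q = 218; per-unit burden on buyers = $4.
Difference: $4.2 vs $4 → market A is larger by $0.2.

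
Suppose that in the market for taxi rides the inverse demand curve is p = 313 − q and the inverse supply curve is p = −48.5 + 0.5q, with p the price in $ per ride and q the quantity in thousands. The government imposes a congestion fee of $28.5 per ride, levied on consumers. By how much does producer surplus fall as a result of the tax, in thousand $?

Producer surplus falls by $2199.25 thousand.

Inverting to q(p) form: qd = 313 − p; qs = 2p + 97.
Without the tax, 313 − p = 2p + 97 gives 3p = 216, so p* = $72 and q* = 241.
With the tax collected from consumers, demand (in seller-price terms) shifts: qd = 313 − (p + 28.5).
Solving gives q = 222 with consumers paying $91 and sellers receiving $62.5 (the $28.5 wedge).
ΔPS is the trapezoid between Q = 222 and Q = 241 of height $9.5: ½ · (241 + 222) · 9.5 = $2199.25.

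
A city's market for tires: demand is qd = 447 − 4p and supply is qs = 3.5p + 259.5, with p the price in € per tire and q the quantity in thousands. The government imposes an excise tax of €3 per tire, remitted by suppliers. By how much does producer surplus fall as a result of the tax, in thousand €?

Producer surplus falls by €550.72 thousand.

Before the tax: set 447 − 4p = 3.5p + 259.5 → p* = €25, q* = 347.
With the tax collected from suppliers, supply shifts: qs = 3.5(p − 3) + 259.5.
Solving gives q = 341.4 with consumers paying €26.4 and suppliers receiving €23.4 (the €3 wedge).
ΔPS is the trapezoid between Q = 341.4 and Q = 347 of height €1.6: ½ · (347 + 341.4) · 1.6 = €550.72.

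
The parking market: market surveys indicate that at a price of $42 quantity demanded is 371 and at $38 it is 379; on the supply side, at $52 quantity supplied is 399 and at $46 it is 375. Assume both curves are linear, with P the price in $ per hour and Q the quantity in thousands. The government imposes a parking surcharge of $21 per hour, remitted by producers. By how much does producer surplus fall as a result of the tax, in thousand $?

Producer surplus falls by $2471 thousand.

Demand slope: (379 − 371)/(38 − 42) = -2, so Qd = 455 − 2P.
Supply slope: (375 − 399)/(46 − 52) = 4, so Qs = 4P + 191.
Before the tax: set 455 − 2P = 4P + 191 → P* = $44, Q* = 367.
With the tax collected from producers, supply shifts: Qs = 4(P − 21) + 191.
New equilibrium: buyers pay $58, producers receive $37, Q = 339. (Wedge: Pb − Ps = 21.)
ΔPS is the trapezoid between Q = 339 and Q = 367 of height $7: ½ · (367 + 339) · 7 = $2471.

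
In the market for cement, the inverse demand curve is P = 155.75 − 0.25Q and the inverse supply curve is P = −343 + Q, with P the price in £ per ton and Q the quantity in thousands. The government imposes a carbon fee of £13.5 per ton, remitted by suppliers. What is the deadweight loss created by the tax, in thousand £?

Deadweight loss = £72.9 thousand.

Inverting to Q(P) form: Qd = 623 − 4P; Qs = P + 343.
Before the tax: set 623 − 4P = P + 343 → P* = £56, Q* = 399.
With the tax collected from suppliers, supply shifts: Qs = (P − 13.5) + 343.
Solving gives Q = 388.2 with buyers paying £58.7 and suppliers receiving £45.2 (the £13.5 wedge).
Quantity falls by |ΔQ| = |399 − 388.2| = 10.8.
DWL = ½ · t · |ΔQ| = ½ · 13.5 · 10.8 = £72.9.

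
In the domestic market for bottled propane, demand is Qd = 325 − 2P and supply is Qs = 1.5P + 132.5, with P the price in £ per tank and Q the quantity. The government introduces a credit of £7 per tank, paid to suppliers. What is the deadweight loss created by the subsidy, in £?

Without the subsidy, 325 − 2P = 1.5P + 132.5 gives 3.5P = 192.5, so P* = £55 and Q* = 215.
With a per-unit subsidy paid to suppliers, each receives P + 7 per unit sold, so supply becomes Qs = 1.5(P + 7) + 132.5.
New equilibrium: buyers pay £52, suppliers receive £59, Q = 221. (Wedge: Pb − Ps = −7.)
Quantity rises by |ΔQ| = |215 − 221| = 6.
DWL = ½ · t · |ΔQ| = ½ · 7 · 6 = £21.

Deadweight loss = £21.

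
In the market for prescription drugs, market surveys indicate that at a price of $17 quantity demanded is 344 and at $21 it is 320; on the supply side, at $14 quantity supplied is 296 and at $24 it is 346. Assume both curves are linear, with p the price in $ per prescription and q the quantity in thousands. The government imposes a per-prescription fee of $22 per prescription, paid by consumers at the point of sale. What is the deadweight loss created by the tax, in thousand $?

Demand slope: (320 − 344)/(21 − 17) = -6, so qd = 446 − 6p.
Supply slope: (346 − 296)/(24 − 14) = 5, so qs = 5p + 226.
Without the tax, 446 − 6p = 5p + 226 gives 11p = 220, so p* = $20 and q* = 326.
With the tax collected from consumers, demand (in seller-price terms) shifts: qd = 446 − 6(p + 22).
New equilibrium: consumers pay $30, sellers receive $8, q = 266. (Wedge: pb − ps = 22.)
Quantity falls by |ΔQ| = |326 − 266| = 60.
DWL = ½ · t · |ΔQ| = ½ · 22 · 60 = $660.

Deadweight loss = $660 thousand.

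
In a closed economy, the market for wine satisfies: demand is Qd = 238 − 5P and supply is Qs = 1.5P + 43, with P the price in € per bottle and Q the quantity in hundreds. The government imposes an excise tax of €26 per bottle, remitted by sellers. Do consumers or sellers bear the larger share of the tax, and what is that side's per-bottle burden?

Sellers bear the larger share: €20 per bottle.

Without the tax, 238 − 5P = 1.5P + 43 gives 6.5P = 195, so P* = €30 and Q* = 88.
With the tax collected from sellers, supply shifts: Qs = 1.5(P − 26) + 43.
Solving gives Q = 58 with consumers paying €36 and sellers receiving €10 (the €26 wedge).
Per-bottle burden: consumers €6, sellers €20.
Sellers take the larger share because supply is less price-elastic here (demand slope 5 vs supply slope 1.5).
The less price-elastic side of the market bears the larger share of a per-unit tax.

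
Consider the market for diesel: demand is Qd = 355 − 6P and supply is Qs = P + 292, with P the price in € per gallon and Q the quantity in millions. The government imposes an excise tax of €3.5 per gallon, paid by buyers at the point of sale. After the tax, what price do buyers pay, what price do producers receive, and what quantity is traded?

Before the tax: set 355 − 6P = P + 292 → P* = €9, Q* = 301.
With the tax collected from buyers, demand (in seller-price terms) shifts: Qd = 355 − 6(P + 3.5).
New equilibrium: buyers pay €9.5, producers receive €6, Q = 298. (Wedge: Pb − Ps = 3.5.)

Buyers pay €9.5; producers receive €6; quantity = 298.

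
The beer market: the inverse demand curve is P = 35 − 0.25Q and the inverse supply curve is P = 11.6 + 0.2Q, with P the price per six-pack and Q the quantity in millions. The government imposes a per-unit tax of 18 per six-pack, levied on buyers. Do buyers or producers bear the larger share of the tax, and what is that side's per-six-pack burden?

Buyers bear the larger share: 10 per six-pack.

Inverting to Q(P) form: Qd = 140 − 4P; Qs = 5P − 58.
Without the tax, 140 − 4P = 5P − 58 gives 9P = 198, so P* = 22 and Q* = 52.
With the tax collected from buyers, demand (in seller-price terms) shifts: Qd = 140 − 4(P + 18).
Solving gives Q = 12 with buyers paying 32 and producers receiving 14 (the 18 wedge).
Per-six-pack burden: buyers 10, producers 8.
Buyers take the larger share because demand is less price-elastic here (demand slope 4 vs supply slope 5).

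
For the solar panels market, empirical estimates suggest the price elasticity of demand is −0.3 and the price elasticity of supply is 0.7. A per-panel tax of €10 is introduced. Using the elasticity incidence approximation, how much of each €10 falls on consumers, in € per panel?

Incidence ratio: consumers' share ≈ εs / (εs + |εd|) = 0.7 / (0.7 + 0.3) = 0.7.
So consumers bear ≈ 0.7 × €10 = €7; producers bear €3.

Consumers bear ≈ €7 per panel.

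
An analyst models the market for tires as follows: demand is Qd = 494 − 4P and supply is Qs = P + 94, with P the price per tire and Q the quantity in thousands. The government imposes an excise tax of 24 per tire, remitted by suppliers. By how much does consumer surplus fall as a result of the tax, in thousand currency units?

Without the tax, 494 − 4P = P + 94 gives 5P = 400, so P* = 80 and Q* = 174.
With the tax collected from suppliers, supply shifts: Qs = (P − 24) + 94.
New equilibrium: consumers pay 84.8, suppliers receive 60.8, Q = 154.8. (Wedge: Pb − Ps = 24.)
ΔCS is the trapezoid between Q = 154.8 and Q = 174 of height 4.8: ½ · (174 + 154.8) · 4.8 = 789.12.

Consumer surplus falls by 789.12 thousand.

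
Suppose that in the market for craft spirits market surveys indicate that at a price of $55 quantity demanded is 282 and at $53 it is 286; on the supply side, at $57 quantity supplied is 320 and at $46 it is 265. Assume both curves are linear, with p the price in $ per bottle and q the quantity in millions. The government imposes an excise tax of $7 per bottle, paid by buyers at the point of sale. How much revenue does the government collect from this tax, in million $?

Tax revenue = $1960 million.

Demand slope: (286 − 282)/(53 − 55) = -2, so qd = 392 − 2p.
Supply slope: (265 − 320)/(46 − 57) = 5, so qs = 5p + 35.
Before the tax: set 392 − 2p = 5p + 35 → p* = $51, q* = 290.
With the tax collected from buyers, demand (in seller-price terms) shifts: qd = 392 − 2(p + 7).
New equilibrium: buyers pay $56, sellers receive $49, q = 280. (Wedge: pb − ps = 7.)
Revenue = t · Q = 7 · 280 = $1960.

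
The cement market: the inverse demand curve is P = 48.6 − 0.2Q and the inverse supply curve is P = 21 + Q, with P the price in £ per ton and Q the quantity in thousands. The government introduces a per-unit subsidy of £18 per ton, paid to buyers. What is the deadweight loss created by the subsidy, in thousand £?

Inverting to Q(P) form: Qd = 243 − 5P; Qs = P − 21.
Before the subsidy: set 243 − 5P = P − 21 → P* = £44, Q* = 23.
With a per-unit subsidy paid to buyers, each effectively pays P − 18, so demand becomes Qd = 243 − 5(P − 18).
Solving gives Q = 38 with buyers paying £41 and suppliers receiving £59 (the £18 wedge).
Quantity rises by |ΔQ| = |23 − 38| = 15.
DWL = ½ · t · |ΔQ| = ½ · 18 · 15 = £135.

Deadweight loss = £135 thousand.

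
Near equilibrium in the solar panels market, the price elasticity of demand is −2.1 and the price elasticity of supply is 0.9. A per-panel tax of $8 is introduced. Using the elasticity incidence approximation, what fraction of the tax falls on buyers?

Incidence ratio: buyers' share ≈ εs / (εs + |εd|) = 0.9 / (0.9 + 2.1) = 0.3.
Supply is the less elastic side, so buyers bear the smaller share.

Buyers' share ≈ 0.3.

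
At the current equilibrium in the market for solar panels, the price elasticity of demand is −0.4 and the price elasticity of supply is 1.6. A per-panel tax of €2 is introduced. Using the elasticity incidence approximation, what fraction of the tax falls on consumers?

Incidence ratio: consumers' share ≈ εs / (εs + |εd|) = 1.6 / (1.6 + 0.4) = 0.8.
Supply is the more elastic side, so consumers bear the larger share.

Consumers' share ≈ 0.8.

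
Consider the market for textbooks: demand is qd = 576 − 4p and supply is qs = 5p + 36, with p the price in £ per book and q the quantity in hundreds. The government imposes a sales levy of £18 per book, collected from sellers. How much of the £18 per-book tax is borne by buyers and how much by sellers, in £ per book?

Buyers bear £10 per book; sellers bear £8 per book.

Without the tax, 576 − 4p = 5p + 36 gives 9p = 540, so p* = £60 and q* = 336.
With the tax collected from sellers, supply shifts: qs = 5(p − 18) + 36.
Solving gives q = 296 with buyers paying £70 and sellers receiving £52 (the £18 wedge).
Burden on buyers: £10; on sellers: £8. (They sum to £18.)
The less price-elastic side of the market bears the larger share of a per-unit tax.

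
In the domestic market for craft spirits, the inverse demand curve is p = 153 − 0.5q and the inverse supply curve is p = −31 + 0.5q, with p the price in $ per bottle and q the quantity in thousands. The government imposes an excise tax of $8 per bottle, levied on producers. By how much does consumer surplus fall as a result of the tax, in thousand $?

Inverting to q(p) form: qd = 306 − 2p; qs = 2p + 62.
Before the tax: set 306 − 2p = 2p + 62 → p* = $61, q* = 184.
With the tax collected from producers, supply shifts: qs = 2(p − 8) + 62.
Solving gives q = 176 with buyers paying $65 and producers receiving $57 (the $8 wedge).
ΔCS is the trapezoid between Q = 176 and Q = 184 of height $4: ½ · (184 + 176) · 4 = $720.

Consumer surplus falls by $720 thousand.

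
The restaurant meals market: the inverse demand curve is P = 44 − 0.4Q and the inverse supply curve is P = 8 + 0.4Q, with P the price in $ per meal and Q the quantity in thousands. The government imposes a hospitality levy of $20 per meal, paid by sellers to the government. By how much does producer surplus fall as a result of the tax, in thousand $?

Producer surplus falls by $325 thousand.

Rewrite in direct form: Qd = 110 − 2.5P and Qs = 2.5P − 20.
Without the tax, 110 − 2.5P = 2.5P − 20 gives 5P = 130, so P* = $26 and Q* = 45.
With the tax collected from sellers, supply shifts: Qs = 2.5(P − 20) − 20.
Solving gives Q = 20 with consumers paying $36 and sellers receiving $16 (the $20 wedge).
ΔPS is the trapezoid between Q = 20 and Q = 45 of height $10: ½ · (45 + 20) · 10 = $325.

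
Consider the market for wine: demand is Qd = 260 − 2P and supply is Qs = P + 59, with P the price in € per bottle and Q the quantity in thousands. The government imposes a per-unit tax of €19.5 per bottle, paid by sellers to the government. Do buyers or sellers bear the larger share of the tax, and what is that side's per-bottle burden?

Before the tax: set 260 − 2P = P + 59 → P* = €67, Q* = 126.
With the tax collected from sellers, supply shifts: Qs = (P − 19.5) + 59.
New equilibrium: buyers pay €73.5, sellers receive €54, Q = 113. (Wedge: Pb − Ps = 19.5.)
Per-bottle burden: buyers €6.5, sellers €13.
Sellers take the larger share because supply is less price-elastic here (demand slope 2 vs supply slope 1).

Sellers bear the larger share: €13 per bottle.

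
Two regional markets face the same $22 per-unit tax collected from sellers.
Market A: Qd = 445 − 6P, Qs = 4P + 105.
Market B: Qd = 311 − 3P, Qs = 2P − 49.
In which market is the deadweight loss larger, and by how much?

Market A, by $290.4.

Market A: pre-tax P* = $34, Q* = 241; post-tax Q = 188.2; deadweight loss = $580.8.
Market B: pre-tax P* = $72, Q* = 95; post-tax Q = 68.6; deadweight loss = $290.4.
Difference: $580.8 vs $290.4 → market A is larger by $290.4.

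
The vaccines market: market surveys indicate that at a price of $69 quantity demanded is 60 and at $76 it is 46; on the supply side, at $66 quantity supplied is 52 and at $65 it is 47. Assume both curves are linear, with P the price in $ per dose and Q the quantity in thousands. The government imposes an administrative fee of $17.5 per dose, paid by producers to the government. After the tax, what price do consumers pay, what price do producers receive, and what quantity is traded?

Consumers pay $80.5; producers receive $63; quantity = 37.

Demand slope: (46 − 60)/(76 − 69) = -2, so Qd = 198 − 2P.
Supply slope: (47 − 52)/(65 − 66) = 5, so Qs = 5P − 278.
Before the tax: set 198 − 2P = 5P − 278 → P* = $68, Q* = 62.
With the tax collected from producers, supply shifts: Qs = 5(P − 17.5) − 278.
New equilibrium: consumers pay $80.5, producers receive $63, Q = 37. (Wedge: Pb − Ps = 17.5.)
The less price-elastic side of the market bears the larger share of a per-unit tax.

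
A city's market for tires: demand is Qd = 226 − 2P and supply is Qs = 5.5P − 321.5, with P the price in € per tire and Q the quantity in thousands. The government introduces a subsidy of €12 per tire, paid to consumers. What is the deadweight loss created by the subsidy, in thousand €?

Without the subsidy, 226 − 2P = 5.5P − 321.5 gives 7.5P = 547.5, so P* = €73 and Q* = 80.
With a per-unit subsidy paid to consumers, each effectively pays P − 12, so demand becomes Qd = 226 − 2(P − 12).
New equilibrium: consumers pay €64.2, producers receive €76.2, Q = 97.6. (Wedge: Pb − Ps = −12.)
Quantity rises by |ΔQ| = |80 − 97.6| = 17.6.
DWL = ½ · t · |ΔQ| = ½ · 12 · 17.6 = €105.6.

Deadweight loss = €105.6 thousand.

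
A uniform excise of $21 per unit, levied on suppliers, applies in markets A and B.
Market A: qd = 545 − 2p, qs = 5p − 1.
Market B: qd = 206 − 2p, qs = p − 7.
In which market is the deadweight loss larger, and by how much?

Market A: pre-tax p* = $78, q* = 389; post-tax q = 359; deadweight loss = $315.
Market B: pre-tax p* = $71, q* = 64; post-tax q = 50; deadweight loss = $147.
Difference: $315 vs $147 → market A is larger by $168.

Market A, by $168.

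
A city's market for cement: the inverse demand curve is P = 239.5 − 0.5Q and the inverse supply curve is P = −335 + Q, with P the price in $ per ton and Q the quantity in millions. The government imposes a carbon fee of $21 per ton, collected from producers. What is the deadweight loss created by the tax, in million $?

Deadweight loss = $147 million.

Inverting to Q(P) form: Qd = 479 − 2P; Qs = P + 335.
Without the tax, 479 − 2P = P + 335 gives 3P = 144, so P* = $48 and Q* = 383.
With the tax collected from producers, supply shifts: Qs = (P − 21) + 335.
Solving gives Q = 369 with consumers paying $55 and producers receiving $34 (the $21 wedge).
Quantity falls by |ΔQ| = |383 − 369| = 14.
DWL = ½ · t · |ΔQ| = ½ · 21 · 14 = $147.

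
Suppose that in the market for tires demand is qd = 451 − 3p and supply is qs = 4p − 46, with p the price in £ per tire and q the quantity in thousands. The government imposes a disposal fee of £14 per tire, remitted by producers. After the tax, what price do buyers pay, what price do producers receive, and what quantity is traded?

Without the tax, 451 − 3p = 4p − 46 gives 7p = 497, so p* = £71 and q* = 238.
With the tax collected from producers, supply shifts: qs = 4(p − 14) − 46.
New equilibrium: buyers pay £79, producers receive £65, q = 214. (Wedge: pb − ps = 14.)

Buyers pay £79; producers receive £65; quantity = 214.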